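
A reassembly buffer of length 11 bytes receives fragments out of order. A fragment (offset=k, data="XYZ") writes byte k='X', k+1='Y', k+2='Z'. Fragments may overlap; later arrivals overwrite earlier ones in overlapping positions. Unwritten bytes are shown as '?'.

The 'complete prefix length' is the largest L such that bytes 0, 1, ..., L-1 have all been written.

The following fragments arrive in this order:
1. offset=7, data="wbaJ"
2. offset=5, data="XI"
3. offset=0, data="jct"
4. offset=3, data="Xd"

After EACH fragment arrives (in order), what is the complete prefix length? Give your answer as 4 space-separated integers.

Fragment 1: offset=7 data="wbaJ" -> buffer=???????wbaJ -> prefix_len=0
Fragment 2: offset=5 data="XI" -> buffer=?????XIwbaJ -> prefix_len=0
Fragment 3: offset=0 data="jct" -> buffer=jct??XIwbaJ -> prefix_len=3
Fragment 4: offset=3 data="Xd" -> buffer=jctXdXIwbaJ -> prefix_len=11

Answer: 0 0 3 11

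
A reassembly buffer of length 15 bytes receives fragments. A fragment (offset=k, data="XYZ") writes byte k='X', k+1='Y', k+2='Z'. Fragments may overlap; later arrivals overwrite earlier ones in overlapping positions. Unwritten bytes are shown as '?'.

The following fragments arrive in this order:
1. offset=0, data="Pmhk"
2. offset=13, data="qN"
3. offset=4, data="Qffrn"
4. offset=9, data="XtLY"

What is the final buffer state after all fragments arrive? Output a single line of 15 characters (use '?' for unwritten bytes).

Answer: PmhkQffrnXtLYqN

Derivation:
Fragment 1: offset=0 data="Pmhk" -> buffer=Pmhk???????????
Fragment 2: offset=13 data="qN" -> buffer=Pmhk?????????qN
Fragment 3: offset=4 data="Qffrn" -> buffer=PmhkQffrn????qN
Fragment 4: offset=9 data="XtLY" -> buffer=PmhkQffrnXtLYqN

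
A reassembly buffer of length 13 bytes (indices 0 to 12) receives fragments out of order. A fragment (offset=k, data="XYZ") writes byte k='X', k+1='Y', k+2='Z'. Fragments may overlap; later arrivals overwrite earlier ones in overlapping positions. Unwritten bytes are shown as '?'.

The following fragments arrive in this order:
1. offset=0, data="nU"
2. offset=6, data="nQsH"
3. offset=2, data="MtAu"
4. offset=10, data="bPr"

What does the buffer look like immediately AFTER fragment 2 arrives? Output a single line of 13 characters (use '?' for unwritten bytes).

Fragment 1: offset=0 data="nU" -> buffer=nU???????????
Fragment 2: offset=6 data="nQsH" -> buffer=nU????nQsH???

Answer: nU????nQsH???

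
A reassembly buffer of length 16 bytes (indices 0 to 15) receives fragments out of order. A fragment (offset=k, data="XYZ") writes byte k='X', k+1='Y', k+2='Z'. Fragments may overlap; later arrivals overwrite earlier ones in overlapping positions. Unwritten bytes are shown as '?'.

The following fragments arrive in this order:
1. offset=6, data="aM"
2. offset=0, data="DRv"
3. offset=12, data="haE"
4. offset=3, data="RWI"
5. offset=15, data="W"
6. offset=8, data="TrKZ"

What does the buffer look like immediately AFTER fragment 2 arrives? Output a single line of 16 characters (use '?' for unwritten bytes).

Answer: DRv???aM????????

Derivation:
Fragment 1: offset=6 data="aM" -> buffer=??????aM????????
Fragment 2: offset=0 data="DRv" -> buffer=DRv???aM????????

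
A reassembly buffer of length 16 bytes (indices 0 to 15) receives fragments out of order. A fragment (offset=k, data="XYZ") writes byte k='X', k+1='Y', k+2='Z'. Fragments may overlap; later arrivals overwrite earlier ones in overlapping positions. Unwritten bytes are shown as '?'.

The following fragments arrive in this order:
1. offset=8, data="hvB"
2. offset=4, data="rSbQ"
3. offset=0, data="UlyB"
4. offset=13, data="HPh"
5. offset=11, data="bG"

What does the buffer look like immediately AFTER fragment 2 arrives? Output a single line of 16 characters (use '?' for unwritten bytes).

Answer: ????rSbQhvB?????

Derivation:
Fragment 1: offset=8 data="hvB" -> buffer=????????hvB?????
Fragment 2: offset=4 data="rSbQ" -> buffer=????rSbQhvB?????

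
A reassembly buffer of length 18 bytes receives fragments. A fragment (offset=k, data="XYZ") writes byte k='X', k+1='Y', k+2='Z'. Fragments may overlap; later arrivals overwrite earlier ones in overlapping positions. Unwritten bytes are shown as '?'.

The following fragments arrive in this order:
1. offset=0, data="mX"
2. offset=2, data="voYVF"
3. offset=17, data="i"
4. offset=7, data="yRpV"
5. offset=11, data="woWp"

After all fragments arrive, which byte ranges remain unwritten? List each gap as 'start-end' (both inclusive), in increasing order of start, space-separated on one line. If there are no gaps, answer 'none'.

Answer: 15-16

Derivation:
Fragment 1: offset=0 len=2
Fragment 2: offset=2 len=5
Fragment 3: offset=17 len=1
Fragment 4: offset=7 len=4
Fragment 5: offset=11 len=4
Gaps: 15-16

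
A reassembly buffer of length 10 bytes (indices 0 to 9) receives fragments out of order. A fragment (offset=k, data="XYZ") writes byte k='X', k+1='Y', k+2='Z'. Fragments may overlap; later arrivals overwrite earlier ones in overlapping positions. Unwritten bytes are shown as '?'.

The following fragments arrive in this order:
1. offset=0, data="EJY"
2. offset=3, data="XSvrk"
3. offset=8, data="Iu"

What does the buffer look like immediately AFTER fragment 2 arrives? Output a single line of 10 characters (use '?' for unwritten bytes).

Answer: EJYXSvrk??

Derivation:
Fragment 1: offset=0 data="EJY" -> buffer=EJY???????
Fragment 2: offset=3 data="XSvrk" -> buffer=EJYXSvrk??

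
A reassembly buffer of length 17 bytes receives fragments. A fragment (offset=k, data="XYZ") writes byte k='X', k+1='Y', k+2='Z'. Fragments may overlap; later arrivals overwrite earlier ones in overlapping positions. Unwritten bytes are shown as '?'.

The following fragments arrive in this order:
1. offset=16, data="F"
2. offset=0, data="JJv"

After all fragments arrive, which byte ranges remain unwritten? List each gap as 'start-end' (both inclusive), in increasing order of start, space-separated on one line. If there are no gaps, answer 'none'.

Answer: 3-15

Derivation:
Fragment 1: offset=16 len=1
Fragment 2: offset=0 len=3
Gaps: 3-15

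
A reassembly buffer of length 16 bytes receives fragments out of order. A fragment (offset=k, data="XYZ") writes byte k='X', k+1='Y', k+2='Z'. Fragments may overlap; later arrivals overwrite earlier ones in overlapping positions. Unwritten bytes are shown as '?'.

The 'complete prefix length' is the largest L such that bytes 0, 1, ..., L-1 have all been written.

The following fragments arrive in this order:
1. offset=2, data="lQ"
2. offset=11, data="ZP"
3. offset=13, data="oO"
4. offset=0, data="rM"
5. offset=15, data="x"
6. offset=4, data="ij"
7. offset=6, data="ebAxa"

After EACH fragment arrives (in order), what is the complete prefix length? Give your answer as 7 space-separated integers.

Fragment 1: offset=2 data="lQ" -> buffer=??lQ???????????? -> prefix_len=0
Fragment 2: offset=11 data="ZP" -> buffer=??lQ???????ZP??? -> prefix_len=0
Fragment 3: offset=13 data="oO" -> buffer=??lQ???????ZPoO? -> prefix_len=0
Fragment 4: offset=0 data="rM" -> buffer=rMlQ???????ZPoO? -> prefix_len=4
Fragment 5: offset=15 data="x" -> buffer=rMlQ???????ZPoOx -> prefix_len=4
Fragment 6: offset=4 data="ij" -> buffer=rMlQij?????ZPoOx -> prefix_len=6
Fragment 7: offset=6 data="ebAxa" -> buffer=rMlQijebAxaZPoOx -> prefix_len=16

Answer: 0 0 0 4 4 6 16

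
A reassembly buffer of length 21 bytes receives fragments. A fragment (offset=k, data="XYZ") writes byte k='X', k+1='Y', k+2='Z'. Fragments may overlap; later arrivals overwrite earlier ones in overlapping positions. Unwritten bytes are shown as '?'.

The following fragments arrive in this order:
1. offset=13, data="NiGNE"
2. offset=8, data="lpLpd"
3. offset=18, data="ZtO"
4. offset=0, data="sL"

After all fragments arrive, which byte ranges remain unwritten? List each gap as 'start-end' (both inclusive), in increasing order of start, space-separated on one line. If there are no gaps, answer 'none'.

Fragment 1: offset=13 len=5
Fragment 2: offset=8 len=5
Fragment 3: offset=18 len=3
Fragment 4: offset=0 len=2
Gaps: 2-7

Answer: 2-7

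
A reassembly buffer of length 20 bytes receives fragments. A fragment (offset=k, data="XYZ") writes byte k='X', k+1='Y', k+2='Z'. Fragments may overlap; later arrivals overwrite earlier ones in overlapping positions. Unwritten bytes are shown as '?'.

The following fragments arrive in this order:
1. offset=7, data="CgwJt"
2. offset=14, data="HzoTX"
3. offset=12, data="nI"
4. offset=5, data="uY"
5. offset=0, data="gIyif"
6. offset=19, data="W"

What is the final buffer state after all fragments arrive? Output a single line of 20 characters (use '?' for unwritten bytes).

Fragment 1: offset=7 data="CgwJt" -> buffer=???????CgwJt????????
Fragment 2: offset=14 data="HzoTX" -> buffer=???????CgwJt??HzoTX?
Fragment 3: offset=12 data="nI" -> buffer=???????CgwJtnIHzoTX?
Fragment 4: offset=5 data="uY" -> buffer=?????uYCgwJtnIHzoTX?
Fragment 5: offset=0 data="gIyif" -> buffer=gIyifuYCgwJtnIHzoTX?
Fragment 6: offset=19 data="W" -> buffer=gIyifuYCgwJtnIHzoTXW

Answer: gIyifuYCgwJtnIHzoTXW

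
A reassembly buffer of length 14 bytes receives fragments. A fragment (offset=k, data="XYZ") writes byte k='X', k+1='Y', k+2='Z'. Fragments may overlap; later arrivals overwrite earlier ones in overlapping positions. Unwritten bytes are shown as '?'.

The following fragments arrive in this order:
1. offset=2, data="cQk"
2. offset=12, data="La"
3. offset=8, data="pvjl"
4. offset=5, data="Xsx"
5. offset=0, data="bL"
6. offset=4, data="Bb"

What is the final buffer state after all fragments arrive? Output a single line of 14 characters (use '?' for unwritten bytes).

Answer: bLcQBbsxpvjlLa

Derivation:
Fragment 1: offset=2 data="cQk" -> buffer=??cQk?????????
Fragment 2: offset=12 data="La" -> buffer=??cQk???????La
Fragment 3: offset=8 data="pvjl" -> buffer=??cQk???pvjlLa
Fragment 4: offset=5 data="Xsx" -> buffer=??cQkXsxpvjlLa
Fragment 5: offset=0 data="bL" -> buffer=bLcQkXsxpvjlLa
Fragment 6: offset=4 data="Bb" -> buffer=bLcQBbsxpvjlLa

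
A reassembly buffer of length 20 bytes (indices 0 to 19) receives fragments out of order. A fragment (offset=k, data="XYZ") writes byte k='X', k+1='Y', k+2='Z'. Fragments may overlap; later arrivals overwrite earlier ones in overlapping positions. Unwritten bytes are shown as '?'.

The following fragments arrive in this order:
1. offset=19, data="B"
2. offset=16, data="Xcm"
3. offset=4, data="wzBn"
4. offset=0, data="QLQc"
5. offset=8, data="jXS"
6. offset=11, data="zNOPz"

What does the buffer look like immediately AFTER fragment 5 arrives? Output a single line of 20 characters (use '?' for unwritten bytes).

Answer: QLQcwzBnjXS?????XcmB

Derivation:
Fragment 1: offset=19 data="B" -> buffer=???????????????????B
Fragment 2: offset=16 data="Xcm" -> buffer=????????????????XcmB
Fragment 3: offset=4 data="wzBn" -> buffer=????wzBn????????XcmB
Fragment 4: offset=0 data="QLQc" -> buffer=QLQcwzBn????????XcmB
Fragment 5: offset=8 data="jXS" -> buffer=QLQcwzBnjXS?????XcmB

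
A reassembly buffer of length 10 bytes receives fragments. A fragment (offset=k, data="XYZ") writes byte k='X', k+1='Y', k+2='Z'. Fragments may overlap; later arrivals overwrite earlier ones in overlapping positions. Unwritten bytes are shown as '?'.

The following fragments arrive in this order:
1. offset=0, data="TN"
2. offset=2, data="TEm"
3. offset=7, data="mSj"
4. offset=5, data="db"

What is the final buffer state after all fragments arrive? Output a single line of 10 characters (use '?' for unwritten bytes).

Answer: TNTEmdbmSj

Derivation:
Fragment 1: offset=0 data="TN" -> buffer=TN????????
Fragment 2: offset=2 data="TEm" -> buffer=TNTEm?????
Fragment 3: offset=7 data="mSj" -> buffer=TNTEm??mSj
Fragment 4: offset=5 data="db" -> buffer=TNTEmdbmSj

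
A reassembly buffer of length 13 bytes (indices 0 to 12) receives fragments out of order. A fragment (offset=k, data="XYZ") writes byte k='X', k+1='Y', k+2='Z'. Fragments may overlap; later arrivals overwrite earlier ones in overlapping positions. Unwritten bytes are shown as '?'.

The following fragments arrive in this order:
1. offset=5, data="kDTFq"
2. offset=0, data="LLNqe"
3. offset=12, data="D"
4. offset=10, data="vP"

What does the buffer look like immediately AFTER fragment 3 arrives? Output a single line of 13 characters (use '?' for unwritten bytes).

Fragment 1: offset=5 data="kDTFq" -> buffer=?????kDTFq???
Fragment 2: offset=0 data="LLNqe" -> buffer=LLNqekDTFq???
Fragment 3: offset=12 data="D" -> buffer=LLNqekDTFq??D

Answer: LLNqekDTFq??D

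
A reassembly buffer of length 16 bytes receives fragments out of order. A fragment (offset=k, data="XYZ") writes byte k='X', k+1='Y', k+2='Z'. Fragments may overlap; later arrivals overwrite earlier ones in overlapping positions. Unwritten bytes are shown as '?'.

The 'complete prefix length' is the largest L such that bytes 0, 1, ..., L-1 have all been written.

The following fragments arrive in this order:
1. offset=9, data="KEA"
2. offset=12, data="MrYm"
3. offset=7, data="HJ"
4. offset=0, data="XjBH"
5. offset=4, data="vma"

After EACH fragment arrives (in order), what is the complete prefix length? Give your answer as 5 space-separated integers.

Fragment 1: offset=9 data="KEA" -> buffer=?????????KEA???? -> prefix_len=0
Fragment 2: offset=12 data="MrYm" -> buffer=?????????KEAMrYm -> prefix_len=0
Fragment 3: offset=7 data="HJ" -> buffer=???????HJKEAMrYm -> prefix_len=0
Fragment 4: offset=0 data="XjBH" -> buffer=XjBH???HJKEAMrYm -> prefix_len=4
Fragment 5: offset=4 data="vma" -> buffer=XjBHvmaHJKEAMrYm -> prefix_len=16

Answer: 0 0 0 4 16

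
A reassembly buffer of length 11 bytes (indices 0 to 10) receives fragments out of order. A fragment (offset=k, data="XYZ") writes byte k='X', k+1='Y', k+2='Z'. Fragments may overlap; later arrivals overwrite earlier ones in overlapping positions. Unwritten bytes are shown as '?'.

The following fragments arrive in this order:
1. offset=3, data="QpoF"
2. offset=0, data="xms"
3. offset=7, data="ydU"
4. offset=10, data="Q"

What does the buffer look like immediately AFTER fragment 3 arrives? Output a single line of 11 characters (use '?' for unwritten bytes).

Fragment 1: offset=3 data="QpoF" -> buffer=???QpoF????
Fragment 2: offset=0 data="xms" -> buffer=xmsQpoF????
Fragment 3: offset=7 data="ydU" -> buffer=xmsQpoFydU?

Answer: xmsQpoFydU?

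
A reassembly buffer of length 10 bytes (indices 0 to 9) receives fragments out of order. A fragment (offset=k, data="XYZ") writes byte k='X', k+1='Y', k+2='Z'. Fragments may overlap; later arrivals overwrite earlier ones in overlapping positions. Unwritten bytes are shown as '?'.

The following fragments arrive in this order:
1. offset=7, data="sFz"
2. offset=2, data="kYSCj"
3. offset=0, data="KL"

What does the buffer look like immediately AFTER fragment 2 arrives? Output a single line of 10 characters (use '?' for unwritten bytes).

Answer: ??kYSCjsFz

Derivation:
Fragment 1: offset=7 data="sFz" -> buffer=???????sFz
Fragment 2: offset=2 data="kYSCj" -> buffer=??kYSCjsFz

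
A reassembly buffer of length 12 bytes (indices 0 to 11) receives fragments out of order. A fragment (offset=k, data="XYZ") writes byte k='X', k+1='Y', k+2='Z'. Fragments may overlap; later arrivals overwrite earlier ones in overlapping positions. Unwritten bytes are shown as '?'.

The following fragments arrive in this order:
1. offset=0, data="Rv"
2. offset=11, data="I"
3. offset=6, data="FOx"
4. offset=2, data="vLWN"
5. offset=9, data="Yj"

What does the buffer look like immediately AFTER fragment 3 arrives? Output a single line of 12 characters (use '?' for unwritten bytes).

Answer: Rv????FOx??I

Derivation:
Fragment 1: offset=0 data="Rv" -> buffer=Rv??????????
Fragment 2: offset=11 data="I" -> buffer=Rv?????????I
Fragment 3: offset=6 data="FOx" -> buffer=Rv????FOx??I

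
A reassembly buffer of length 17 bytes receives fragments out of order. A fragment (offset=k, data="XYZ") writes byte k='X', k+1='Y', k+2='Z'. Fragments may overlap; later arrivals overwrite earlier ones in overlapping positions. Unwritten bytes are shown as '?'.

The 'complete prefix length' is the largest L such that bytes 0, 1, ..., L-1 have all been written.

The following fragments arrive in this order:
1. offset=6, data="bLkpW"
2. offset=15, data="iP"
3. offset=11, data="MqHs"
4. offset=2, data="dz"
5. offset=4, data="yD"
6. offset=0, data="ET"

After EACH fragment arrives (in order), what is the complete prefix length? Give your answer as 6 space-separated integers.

Answer: 0 0 0 0 0 17

Derivation:
Fragment 1: offset=6 data="bLkpW" -> buffer=??????bLkpW?????? -> prefix_len=0
Fragment 2: offset=15 data="iP" -> buffer=??????bLkpW????iP -> prefix_len=0
Fragment 3: offset=11 data="MqHs" -> buffer=??????bLkpWMqHsiP -> prefix_len=0
Fragment 4: offset=2 data="dz" -> buffer=??dz??bLkpWMqHsiP -> prefix_len=0
Fragment 5: offset=4 data="yD" -> buffer=??dzyDbLkpWMqHsiP -> prefix_len=0
Fragment 6: offset=0 data="ET" -> buffer=ETdzyDbLkpWMqHsiP -> prefix_len=17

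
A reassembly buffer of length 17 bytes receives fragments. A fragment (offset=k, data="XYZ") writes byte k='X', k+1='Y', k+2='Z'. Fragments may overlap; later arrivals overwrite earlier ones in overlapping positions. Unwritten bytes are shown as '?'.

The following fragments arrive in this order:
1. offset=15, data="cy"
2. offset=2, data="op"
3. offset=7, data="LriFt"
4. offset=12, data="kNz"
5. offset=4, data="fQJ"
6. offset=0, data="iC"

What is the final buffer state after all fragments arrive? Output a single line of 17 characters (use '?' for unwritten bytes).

Fragment 1: offset=15 data="cy" -> buffer=???????????????cy
Fragment 2: offset=2 data="op" -> buffer=??op???????????cy
Fragment 3: offset=7 data="LriFt" -> buffer=??op???LriFt???cy
Fragment 4: offset=12 data="kNz" -> buffer=??op???LriFtkNzcy
Fragment 5: offset=4 data="fQJ" -> buffer=??opfQJLriFtkNzcy
Fragment 6: offset=0 data="iC" -> buffer=iCopfQJLriFtkNzcy

Answer: iCopfQJLriFtkNzcy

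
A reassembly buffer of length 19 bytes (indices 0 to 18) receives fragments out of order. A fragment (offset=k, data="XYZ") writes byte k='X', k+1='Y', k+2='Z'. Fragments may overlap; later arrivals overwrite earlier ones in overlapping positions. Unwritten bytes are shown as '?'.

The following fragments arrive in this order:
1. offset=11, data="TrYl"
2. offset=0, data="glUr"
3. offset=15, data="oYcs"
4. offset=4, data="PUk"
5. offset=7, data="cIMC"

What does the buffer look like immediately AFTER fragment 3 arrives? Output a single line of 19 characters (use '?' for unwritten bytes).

Answer: glUr???????TrYloYcs

Derivation:
Fragment 1: offset=11 data="TrYl" -> buffer=???????????TrYl????
Fragment 2: offset=0 data="glUr" -> buffer=glUr???????TrYl????
Fragment 3: offset=15 data="oYcs" -> buffer=glUr???????TrYloYcs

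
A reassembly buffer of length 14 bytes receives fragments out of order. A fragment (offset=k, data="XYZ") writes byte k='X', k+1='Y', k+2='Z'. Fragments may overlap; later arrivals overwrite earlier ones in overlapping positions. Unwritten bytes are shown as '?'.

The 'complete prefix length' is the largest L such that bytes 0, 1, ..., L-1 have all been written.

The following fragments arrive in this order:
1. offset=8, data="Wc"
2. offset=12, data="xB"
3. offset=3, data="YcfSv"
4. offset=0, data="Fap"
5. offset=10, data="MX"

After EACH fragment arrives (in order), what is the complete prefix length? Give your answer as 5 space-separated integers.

Fragment 1: offset=8 data="Wc" -> buffer=????????Wc???? -> prefix_len=0
Fragment 2: offset=12 data="xB" -> buffer=????????Wc??xB -> prefix_len=0
Fragment 3: offset=3 data="YcfSv" -> buffer=???YcfSvWc??xB -> prefix_len=0
Fragment 4: offset=0 data="Fap" -> buffer=FapYcfSvWc??xB -> prefix_len=10
Fragment 5: offset=10 data="MX" -> buffer=FapYcfSvWcMXxB -> prefix_len=14

Answer: 0 0 0 10 14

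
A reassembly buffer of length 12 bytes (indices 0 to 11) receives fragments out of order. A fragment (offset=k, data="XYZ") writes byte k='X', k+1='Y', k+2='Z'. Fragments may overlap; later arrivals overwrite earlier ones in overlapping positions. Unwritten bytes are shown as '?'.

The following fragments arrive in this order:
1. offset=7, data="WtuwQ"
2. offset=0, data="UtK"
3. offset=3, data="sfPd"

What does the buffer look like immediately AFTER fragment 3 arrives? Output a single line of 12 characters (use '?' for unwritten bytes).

Answer: UtKsfPdWtuwQ

Derivation:
Fragment 1: offset=7 data="WtuwQ" -> buffer=???????WtuwQ
Fragment 2: offset=0 data="UtK" -> buffer=UtK????WtuwQ
Fragment 3: offset=3 data="sfPd" -> buffer=UtKsfPdWtuwQ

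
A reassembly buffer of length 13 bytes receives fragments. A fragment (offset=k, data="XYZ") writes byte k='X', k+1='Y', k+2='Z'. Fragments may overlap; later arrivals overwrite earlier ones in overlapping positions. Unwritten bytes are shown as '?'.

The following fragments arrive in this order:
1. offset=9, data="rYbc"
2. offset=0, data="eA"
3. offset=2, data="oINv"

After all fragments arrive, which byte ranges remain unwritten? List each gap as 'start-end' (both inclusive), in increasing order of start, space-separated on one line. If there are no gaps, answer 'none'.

Fragment 1: offset=9 len=4
Fragment 2: offset=0 len=2
Fragment 3: offset=2 len=4
Gaps: 6-8

Answer: 6-8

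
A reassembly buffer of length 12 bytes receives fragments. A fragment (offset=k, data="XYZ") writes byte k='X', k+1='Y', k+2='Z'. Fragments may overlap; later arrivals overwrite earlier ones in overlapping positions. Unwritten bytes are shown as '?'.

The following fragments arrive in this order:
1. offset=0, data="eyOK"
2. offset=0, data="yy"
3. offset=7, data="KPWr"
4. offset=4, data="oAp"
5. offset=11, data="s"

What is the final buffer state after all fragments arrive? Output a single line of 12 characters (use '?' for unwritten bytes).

Answer: yyOKoApKPWrs

Derivation:
Fragment 1: offset=0 data="eyOK" -> buffer=eyOK????????
Fragment 2: offset=0 data="yy" -> buffer=yyOK????????
Fragment 3: offset=7 data="KPWr" -> buffer=yyOK???KPWr?
Fragment 4: offset=4 data="oAp" -> buffer=yyOKoApKPWr?
Fragment 5: offset=11 data="s" -> buffer=yyOKoApKPWrs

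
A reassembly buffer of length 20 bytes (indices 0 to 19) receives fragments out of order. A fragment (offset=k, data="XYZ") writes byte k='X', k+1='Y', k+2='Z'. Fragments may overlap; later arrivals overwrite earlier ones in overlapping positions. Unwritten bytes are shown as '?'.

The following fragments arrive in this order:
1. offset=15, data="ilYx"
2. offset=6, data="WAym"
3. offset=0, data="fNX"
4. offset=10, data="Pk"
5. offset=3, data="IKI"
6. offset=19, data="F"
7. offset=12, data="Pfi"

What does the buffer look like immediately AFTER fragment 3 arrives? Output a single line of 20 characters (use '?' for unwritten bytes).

Answer: fNX???WAym?????ilYx?

Derivation:
Fragment 1: offset=15 data="ilYx" -> buffer=???????????????ilYx?
Fragment 2: offset=6 data="WAym" -> buffer=??????WAym?????ilYx?
Fragment 3: offset=0 data="fNX" -> buffer=fNX???WAym?????ilYx?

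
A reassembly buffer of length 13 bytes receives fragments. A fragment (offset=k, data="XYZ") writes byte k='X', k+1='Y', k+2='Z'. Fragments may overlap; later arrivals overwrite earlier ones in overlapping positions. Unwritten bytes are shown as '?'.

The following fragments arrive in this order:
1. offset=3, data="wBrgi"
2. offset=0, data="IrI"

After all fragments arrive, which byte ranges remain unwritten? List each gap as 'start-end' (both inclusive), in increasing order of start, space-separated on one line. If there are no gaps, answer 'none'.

Fragment 1: offset=3 len=5
Fragment 2: offset=0 len=3
Gaps: 8-12

Answer: 8-12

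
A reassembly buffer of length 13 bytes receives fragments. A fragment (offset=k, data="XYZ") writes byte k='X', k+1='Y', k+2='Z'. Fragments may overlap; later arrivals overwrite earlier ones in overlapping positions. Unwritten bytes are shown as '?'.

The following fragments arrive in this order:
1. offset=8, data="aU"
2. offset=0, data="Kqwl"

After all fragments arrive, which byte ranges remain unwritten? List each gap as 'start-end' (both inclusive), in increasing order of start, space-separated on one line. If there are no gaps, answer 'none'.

Answer: 4-7 10-12

Derivation:
Fragment 1: offset=8 len=2
Fragment 2: offset=0 len=4
Gaps: 4-7 10-12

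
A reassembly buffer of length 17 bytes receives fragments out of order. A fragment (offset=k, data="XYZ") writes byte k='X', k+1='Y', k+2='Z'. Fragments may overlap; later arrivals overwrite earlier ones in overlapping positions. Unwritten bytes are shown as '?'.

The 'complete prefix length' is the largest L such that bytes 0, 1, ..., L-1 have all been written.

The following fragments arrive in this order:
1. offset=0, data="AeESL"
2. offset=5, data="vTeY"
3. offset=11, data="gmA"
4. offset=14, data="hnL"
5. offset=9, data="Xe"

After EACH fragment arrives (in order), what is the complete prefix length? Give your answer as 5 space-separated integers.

Answer: 5 9 9 9 17

Derivation:
Fragment 1: offset=0 data="AeESL" -> buffer=AeESL???????????? -> prefix_len=5
Fragment 2: offset=5 data="vTeY" -> buffer=AeESLvTeY???????? -> prefix_len=9
Fragment 3: offset=11 data="gmA" -> buffer=AeESLvTeY??gmA??? -> prefix_len=9
Fragment 4: offset=14 data="hnL" -> buffer=AeESLvTeY??gmAhnL -> prefix_len=9
Fragment 5: offset=9 data="Xe" -> buffer=AeESLvTeYXegmAhnL -> prefix_len=17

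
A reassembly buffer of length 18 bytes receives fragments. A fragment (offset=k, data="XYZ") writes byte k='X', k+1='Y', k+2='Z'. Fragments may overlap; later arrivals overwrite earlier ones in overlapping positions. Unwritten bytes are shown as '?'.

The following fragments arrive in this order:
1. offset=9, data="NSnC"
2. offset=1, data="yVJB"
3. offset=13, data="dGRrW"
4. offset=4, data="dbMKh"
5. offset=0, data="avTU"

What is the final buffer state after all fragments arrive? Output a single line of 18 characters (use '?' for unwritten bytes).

Answer: avTUdbMKhNSnCdGRrW

Derivation:
Fragment 1: offset=9 data="NSnC" -> buffer=?????????NSnC?????
Fragment 2: offset=1 data="yVJB" -> buffer=?yVJB????NSnC?????
Fragment 3: offset=13 data="dGRrW" -> buffer=?yVJB????NSnCdGRrW
Fragment 4: offset=4 data="dbMKh" -> buffer=?yVJdbMKhNSnCdGRrW
Fragment 5: offset=0 data="avTU" -> buffer=avTUdbMKhNSnCdGRrW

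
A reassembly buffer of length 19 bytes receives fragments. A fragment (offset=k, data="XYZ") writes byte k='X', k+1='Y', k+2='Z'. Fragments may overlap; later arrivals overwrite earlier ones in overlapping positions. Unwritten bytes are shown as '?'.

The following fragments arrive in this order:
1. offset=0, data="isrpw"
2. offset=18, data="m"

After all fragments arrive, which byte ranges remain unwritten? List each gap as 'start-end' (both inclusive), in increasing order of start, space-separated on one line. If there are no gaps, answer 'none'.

Answer: 5-17

Derivation:
Fragment 1: offset=0 len=5
Fragment 2: offset=18 len=1
Gaps: 5-17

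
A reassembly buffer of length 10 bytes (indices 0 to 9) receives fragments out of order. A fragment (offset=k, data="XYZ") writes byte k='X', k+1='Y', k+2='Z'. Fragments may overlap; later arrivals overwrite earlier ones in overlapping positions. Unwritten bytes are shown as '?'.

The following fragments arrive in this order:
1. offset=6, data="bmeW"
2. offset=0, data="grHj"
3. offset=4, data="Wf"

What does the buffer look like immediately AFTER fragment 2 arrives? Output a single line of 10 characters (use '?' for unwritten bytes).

Answer: grHj??bmeW

Derivation:
Fragment 1: offset=6 data="bmeW" -> buffer=??????bmeW
Fragment 2: offset=0 data="grHj" -> buffer=grHj??bmeW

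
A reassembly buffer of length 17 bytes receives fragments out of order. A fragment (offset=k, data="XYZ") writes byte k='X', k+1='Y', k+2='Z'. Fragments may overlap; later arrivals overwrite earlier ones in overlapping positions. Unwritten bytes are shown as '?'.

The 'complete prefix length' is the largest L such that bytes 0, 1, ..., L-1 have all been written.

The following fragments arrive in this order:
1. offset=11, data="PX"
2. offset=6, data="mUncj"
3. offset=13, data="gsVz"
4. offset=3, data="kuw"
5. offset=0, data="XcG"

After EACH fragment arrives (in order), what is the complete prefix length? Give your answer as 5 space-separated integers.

Answer: 0 0 0 0 17

Derivation:
Fragment 1: offset=11 data="PX" -> buffer=???????????PX???? -> prefix_len=0
Fragment 2: offset=6 data="mUncj" -> buffer=??????mUncjPX???? -> prefix_len=0
Fragment 3: offset=13 data="gsVz" -> buffer=??????mUncjPXgsVz -> prefix_len=0
Fragment 4: offset=3 data="kuw" -> buffer=???kuwmUncjPXgsVz -> prefix_len=0
Fragment 5: offset=0 data="XcG" -> buffer=XcGkuwmUncjPXgsVz -> prefix_len=17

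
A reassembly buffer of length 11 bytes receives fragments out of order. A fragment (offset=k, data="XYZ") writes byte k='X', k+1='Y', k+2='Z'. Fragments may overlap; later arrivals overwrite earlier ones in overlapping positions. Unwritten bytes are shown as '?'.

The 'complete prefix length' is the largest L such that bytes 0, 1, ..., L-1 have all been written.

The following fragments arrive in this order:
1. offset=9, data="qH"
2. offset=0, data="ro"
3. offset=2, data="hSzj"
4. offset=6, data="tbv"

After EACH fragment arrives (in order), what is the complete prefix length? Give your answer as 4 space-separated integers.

Fragment 1: offset=9 data="qH" -> buffer=?????????qH -> prefix_len=0
Fragment 2: offset=0 data="ro" -> buffer=ro???????qH -> prefix_len=2
Fragment 3: offset=2 data="hSzj" -> buffer=rohSzj???qH -> prefix_len=6
Fragment 4: offset=6 data="tbv" -> buffer=rohSzjtbvqH -> prefix_len=11

Answer: 0 2 6 11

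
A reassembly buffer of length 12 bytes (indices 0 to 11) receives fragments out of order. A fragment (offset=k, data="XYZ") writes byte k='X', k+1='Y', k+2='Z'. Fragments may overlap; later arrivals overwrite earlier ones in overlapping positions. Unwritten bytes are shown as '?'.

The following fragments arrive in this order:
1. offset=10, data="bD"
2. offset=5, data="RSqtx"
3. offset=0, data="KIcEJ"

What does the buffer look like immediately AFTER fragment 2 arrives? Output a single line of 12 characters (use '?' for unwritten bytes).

Answer: ?????RSqtxbD

Derivation:
Fragment 1: offset=10 data="bD" -> buffer=??????????bD
Fragment 2: offset=5 data="RSqtx" -> buffer=?????RSqtxbD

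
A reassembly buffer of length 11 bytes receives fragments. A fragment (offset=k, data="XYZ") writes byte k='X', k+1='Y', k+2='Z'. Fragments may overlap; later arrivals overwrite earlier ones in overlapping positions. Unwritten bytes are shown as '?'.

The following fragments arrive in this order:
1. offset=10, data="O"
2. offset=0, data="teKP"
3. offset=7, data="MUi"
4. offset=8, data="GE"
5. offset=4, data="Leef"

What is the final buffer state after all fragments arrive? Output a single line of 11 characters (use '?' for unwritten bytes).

Answer: teKPLeefGEO

Derivation:
Fragment 1: offset=10 data="O" -> buffer=??????????O
Fragment 2: offset=0 data="teKP" -> buffer=teKP??????O
Fragment 3: offset=7 data="MUi" -> buffer=teKP???MUiO
Fragment 4: offset=8 data="GE" -> buffer=teKP???MGEO
Fragment 5: offset=4 data="Leef" -> buffer=teKPLeefGEO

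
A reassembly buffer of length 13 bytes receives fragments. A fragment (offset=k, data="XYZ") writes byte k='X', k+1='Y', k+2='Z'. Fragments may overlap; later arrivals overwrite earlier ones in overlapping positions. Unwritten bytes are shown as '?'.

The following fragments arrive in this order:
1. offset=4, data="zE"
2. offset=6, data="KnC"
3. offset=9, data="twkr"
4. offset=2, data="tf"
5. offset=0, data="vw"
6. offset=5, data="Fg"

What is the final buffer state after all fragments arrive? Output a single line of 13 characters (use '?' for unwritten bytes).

Answer: vwtfzFgnCtwkr

Derivation:
Fragment 1: offset=4 data="zE" -> buffer=????zE???????
Fragment 2: offset=6 data="KnC" -> buffer=????zEKnC????
Fragment 3: offset=9 data="twkr" -> buffer=????zEKnCtwkr
Fragment 4: offset=2 data="tf" -> buffer=??tfzEKnCtwkr
Fragment 5: offset=0 data="vw" -> buffer=vwtfzEKnCtwkr
Fragment 6: offset=5 data="Fg" -> buffer=vwtfzFgnCtwkr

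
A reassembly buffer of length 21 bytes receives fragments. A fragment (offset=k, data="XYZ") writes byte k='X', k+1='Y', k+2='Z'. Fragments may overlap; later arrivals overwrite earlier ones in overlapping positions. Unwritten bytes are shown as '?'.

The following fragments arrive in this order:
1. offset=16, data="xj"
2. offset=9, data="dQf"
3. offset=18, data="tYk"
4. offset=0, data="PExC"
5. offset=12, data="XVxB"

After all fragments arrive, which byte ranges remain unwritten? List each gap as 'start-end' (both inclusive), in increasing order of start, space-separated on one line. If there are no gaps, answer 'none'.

Answer: 4-8

Derivation:
Fragment 1: offset=16 len=2
Fragment 2: offset=9 len=3
Fragment 3: offset=18 len=3
Fragment 4: offset=0 len=4
Fragment 5: offset=12 len=4
Gaps: 4-8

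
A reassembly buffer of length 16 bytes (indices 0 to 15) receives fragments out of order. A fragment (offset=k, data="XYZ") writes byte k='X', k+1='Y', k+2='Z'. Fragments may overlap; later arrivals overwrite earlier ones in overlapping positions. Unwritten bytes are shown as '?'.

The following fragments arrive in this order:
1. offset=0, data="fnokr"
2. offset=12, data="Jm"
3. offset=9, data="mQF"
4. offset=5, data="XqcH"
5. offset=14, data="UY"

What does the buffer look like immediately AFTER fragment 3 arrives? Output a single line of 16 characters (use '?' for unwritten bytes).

Answer: fnokr????mQFJm??

Derivation:
Fragment 1: offset=0 data="fnokr" -> buffer=fnokr???????????
Fragment 2: offset=12 data="Jm" -> buffer=fnokr???????Jm??
Fragment 3: offset=9 data="mQF" -> buffer=fnokr????mQFJm??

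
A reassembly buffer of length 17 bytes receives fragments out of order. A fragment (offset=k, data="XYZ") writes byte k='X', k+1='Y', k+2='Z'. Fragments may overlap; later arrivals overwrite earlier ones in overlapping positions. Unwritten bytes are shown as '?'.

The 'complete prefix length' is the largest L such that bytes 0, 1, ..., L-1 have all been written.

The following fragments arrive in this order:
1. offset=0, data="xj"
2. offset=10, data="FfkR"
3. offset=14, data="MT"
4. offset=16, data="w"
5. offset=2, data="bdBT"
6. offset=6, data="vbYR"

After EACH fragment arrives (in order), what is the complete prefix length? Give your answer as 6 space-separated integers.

Answer: 2 2 2 2 6 17

Derivation:
Fragment 1: offset=0 data="xj" -> buffer=xj??????????????? -> prefix_len=2
Fragment 2: offset=10 data="FfkR" -> buffer=xj????????FfkR??? -> prefix_len=2
Fragment 3: offset=14 data="MT" -> buffer=xj????????FfkRMT? -> prefix_len=2
Fragment 4: offset=16 data="w" -> buffer=xj????????FfkRMTw -> prefix_len=2
Fragment 5: offset=2 data="bdBT" -> buffer=xjbdBT????FfkRMTw -> prefix_len=6
Fragment 6: offset=6 data="vbYR" -> buffer=xjbdBTvbYRFfkRMTw -> prefix_len=17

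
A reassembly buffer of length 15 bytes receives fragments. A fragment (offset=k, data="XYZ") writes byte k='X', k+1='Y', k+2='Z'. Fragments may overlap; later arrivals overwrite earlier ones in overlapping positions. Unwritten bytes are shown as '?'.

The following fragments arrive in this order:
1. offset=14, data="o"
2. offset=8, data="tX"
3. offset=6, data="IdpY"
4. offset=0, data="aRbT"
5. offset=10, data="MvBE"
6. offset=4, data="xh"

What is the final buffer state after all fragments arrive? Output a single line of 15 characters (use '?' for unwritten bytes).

Fragment 1: offset=14 data="o" -> buffer=??????????????o
Fragment 2: offset=8 data="tX" -> buffer=????????tX????o
Fragment 3: offset=6 data="IdpY" -> buffer=??????IdpY????o
Fragment 4: offset=0 data="aRbT" -> buffer=aRbT??IdpY????o
Fragment 5: offset=10 data="MvBE" -> buffer=aRbT??IdpYMvBEo
Fragment 6: offset=4 data="xh" -> buffer=aRbTxhIdpYMvBEo

Answer: aRbTxhIdpYMvBEo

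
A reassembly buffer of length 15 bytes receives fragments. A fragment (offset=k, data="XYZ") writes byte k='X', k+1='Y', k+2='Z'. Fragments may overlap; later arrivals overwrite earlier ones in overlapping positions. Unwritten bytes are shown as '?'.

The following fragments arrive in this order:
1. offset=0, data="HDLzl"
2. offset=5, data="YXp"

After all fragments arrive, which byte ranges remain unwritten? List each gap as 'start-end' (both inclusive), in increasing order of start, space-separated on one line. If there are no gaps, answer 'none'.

Fragment 1: offset=0 len=5
Fragment 2: offset=5 len=3
Gaps: 8-14

Answer: 8-14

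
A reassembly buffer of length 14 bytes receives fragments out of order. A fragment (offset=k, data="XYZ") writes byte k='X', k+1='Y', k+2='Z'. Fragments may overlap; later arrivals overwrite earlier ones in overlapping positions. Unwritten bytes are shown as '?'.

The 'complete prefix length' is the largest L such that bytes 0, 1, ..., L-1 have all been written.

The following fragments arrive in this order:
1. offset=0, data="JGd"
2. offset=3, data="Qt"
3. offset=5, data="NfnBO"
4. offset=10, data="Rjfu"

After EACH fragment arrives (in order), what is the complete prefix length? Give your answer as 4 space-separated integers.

Fragment 1: offset=0 data="JGd" -> buffer=JGd??????????? -> prefix_len=3
Fragment 2: offset=3 data="Qt" -> buffer=JGdQt????????? -> prefix_len=5
Fragment 3: offset=5 data="NfnBO" -> buffer=JGdQtNfnBO???? -> prefix_len=10
Fragment 4: offset=10 data="Rjfu" -> buffer=JGdQtNfnBORjfu -> prefix_len=14

Answer: 3 5 10 14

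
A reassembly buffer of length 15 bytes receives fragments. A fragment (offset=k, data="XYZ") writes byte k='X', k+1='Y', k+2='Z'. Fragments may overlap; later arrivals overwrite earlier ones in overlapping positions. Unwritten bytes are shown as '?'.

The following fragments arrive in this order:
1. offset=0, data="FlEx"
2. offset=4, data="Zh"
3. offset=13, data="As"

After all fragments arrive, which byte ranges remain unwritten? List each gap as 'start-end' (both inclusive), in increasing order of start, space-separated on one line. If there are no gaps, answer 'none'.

Fragment 1: offset=0 len=4
Fragment 2: offset=4 len=2
Fragment 3: offset=13 len=2
Gaps: 6-12

Answer: 6-12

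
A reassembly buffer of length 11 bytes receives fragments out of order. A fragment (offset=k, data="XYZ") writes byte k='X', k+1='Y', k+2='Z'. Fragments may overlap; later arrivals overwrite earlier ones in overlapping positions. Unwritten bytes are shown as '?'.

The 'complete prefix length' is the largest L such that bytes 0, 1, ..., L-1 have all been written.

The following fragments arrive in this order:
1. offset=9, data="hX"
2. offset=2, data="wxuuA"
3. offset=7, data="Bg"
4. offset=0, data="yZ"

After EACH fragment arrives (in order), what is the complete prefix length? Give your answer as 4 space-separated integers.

Answer: 0 0 0 11

Derivation:
Fragment 1: offset=9 data="hX" -> buffer=?????????hX -> prefix_len=0
Fragment 2: offset=2 data="wxuuA" -> buffer=??wxuuA??hX -> prefix_len=0
Fragment 3: offset=7 data="Bg" -> buffer=??wxuuABghX -> prefix_len=0
Fragment 4: offset=0 data="yZ" -> buffer=yZwxuuABghX -> prefix_len=11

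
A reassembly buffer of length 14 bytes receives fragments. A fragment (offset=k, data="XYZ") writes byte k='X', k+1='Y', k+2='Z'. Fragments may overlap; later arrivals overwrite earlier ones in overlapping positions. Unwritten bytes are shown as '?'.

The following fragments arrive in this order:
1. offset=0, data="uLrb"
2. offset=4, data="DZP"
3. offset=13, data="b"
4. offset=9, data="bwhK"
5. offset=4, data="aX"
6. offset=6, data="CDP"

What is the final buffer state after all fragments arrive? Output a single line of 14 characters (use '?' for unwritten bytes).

Fragment 1: offset=0 data="uLrb" -> buffer=uLrb??????????
Fragment 2: offset=4 data="DZP" -> buffer=uLrbDZP???????
Fragment 3: offset=13 data="b" -> buffer=uLrbDZP??????b
Fragment 4: offset=9 data="bwhK" -> buffer=uLrbDZP??bwhKb
Fragment 5: offset=4 data="aX" -> buffer=uLrbaXP??bwhKb
Fragment 6: offset=6 data="CDP" -> buffer=uLrbaXCDPbwhKb

Answer: uLrbaXCDPbwhKb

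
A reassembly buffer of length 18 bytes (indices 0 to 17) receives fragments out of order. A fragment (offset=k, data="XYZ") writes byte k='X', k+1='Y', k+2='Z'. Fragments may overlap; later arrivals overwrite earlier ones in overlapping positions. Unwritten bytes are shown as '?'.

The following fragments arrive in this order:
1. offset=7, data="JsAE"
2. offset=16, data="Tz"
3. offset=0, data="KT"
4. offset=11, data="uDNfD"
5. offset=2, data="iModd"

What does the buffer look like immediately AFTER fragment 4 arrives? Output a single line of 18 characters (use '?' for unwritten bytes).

Fragment 1: offset=7 data="JsAE" -> buffer=???????JsAE???????
Fragment 2: offset=16 data="Tz" -> buffer=???????JsAE?????Tz
Fragment 3: offset=0 data="KT" -> buffer=KT?????JsAE?????Tz
Fragment 4: offset=11 data="uDNfD" -> buffer=KT?????JsAEuDNfDTz

Answer: KT?????JsAEuDNfDTz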